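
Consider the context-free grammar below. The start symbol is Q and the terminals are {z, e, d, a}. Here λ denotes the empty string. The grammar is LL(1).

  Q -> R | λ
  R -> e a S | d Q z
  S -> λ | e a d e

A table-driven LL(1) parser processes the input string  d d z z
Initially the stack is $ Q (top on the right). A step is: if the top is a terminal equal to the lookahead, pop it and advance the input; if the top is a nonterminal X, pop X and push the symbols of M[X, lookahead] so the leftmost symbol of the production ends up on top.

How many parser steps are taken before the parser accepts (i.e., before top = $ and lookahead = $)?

9

step 1: stack=$ Q  input=d d z z $  — expand Q -> R
step 2: stack=$ R  input=d d z z $  — expand R -> d Q z
step 3: stack=$ z Q d  input=d d z z $  — match d
step 4: stack=$ z Q  input=d z z $  — expand Q -> R
step 5: stack=$ z R  input=d z z $  — expand R -> d Q z
step 6: stack=$ z z Q d  input=d z z $  — match d
step 7: stack=$ z z Q  input=z z $  — expand Q -> λ
step 8: stack=$ z z  input=z z $  — match z
step 9: stack=$ z  input=z $  — match z
Accept reached after 9 steps.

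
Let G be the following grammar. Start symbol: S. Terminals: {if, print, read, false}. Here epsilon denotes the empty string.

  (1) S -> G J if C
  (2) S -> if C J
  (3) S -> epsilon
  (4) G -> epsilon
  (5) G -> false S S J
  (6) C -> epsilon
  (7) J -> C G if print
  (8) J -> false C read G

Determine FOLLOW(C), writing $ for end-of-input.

FIRST(G) = {epsilon, false}
FIRST(C) = {epsilon}
FIRST(J) = {false, if}  (via C G if print)
FIRST(S) = {epsilon, false, if}  (via G J if C)
FOLLOW(S) includes $ since S is the start symbol.
FOLLOW(S): in G->false S S J (occurrence 1), S is followed by S J with FIRST {false, if}; in G->false S S J (occurrence 2), S is followed by J with FIRST {false, if}. Thus FOLLOW(S) = {$, false, if}.
FOLLOW(C): in S->G J if C, the suffix after C is empty, so FOLLOW(C) ⊇ FOLLOW(S) = {$, false, if}; in S->if C J, C is followed by J with FIRST {false, if}; in J->C G if print, C is followed by G if print with FIRST {false, if}; in J->false C read G, C is followed by read G with FIRST {read}. Thus FOLLOW(C) = {$, false, if, read}.
FOLLOW(G): in S->G J if C, G is followed by J if C with FIRST {false, if}; in J->C G if print, G is followed by if print with FIRST {if}; in J->false C read G, the suffix after G is empty, so FOLLOW(G) ⊇ FOLLOW(J) = {$, false, if}. Thus FOLLOW(G) = {$, false, if}.
FOLLOW(J): in S->G J if C, J is followed by if C with FIRST {if}; in S->if C J, the suffix after J is empty, so FOLLOW(J) ⊇ FOLLOW(S) = {$, false, if}; in G->false S S J, the suffix after J is empty, so FOLLOW(J) ⊇ FOLLOW(G) = {$, false, if}. Thus FOLLOW(J) = {$, false, if}.

{$, false, if, read}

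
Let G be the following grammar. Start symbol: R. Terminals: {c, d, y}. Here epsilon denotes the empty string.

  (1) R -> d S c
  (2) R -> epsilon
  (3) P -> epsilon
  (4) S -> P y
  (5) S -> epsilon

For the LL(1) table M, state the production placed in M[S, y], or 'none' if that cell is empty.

S -> P y

FIRST(R) = {epsilon, d}
FIRST(P) = {epsilon}
FIRST(S) = {epsilon, y}  (via P y)
FOLLOW(R) includes $ since R is the start symbol.
FOLLOW(S): in R->d S c, S is followed by c with FIRST {c}. Thus FOLLOW(S) = {c}.
For S -> P y: FIRST(P y) = {y}, so it goes in M[S, t] for t ∈ {y}.
For S -> epsilon: FIRST(epsilon) = {epsilon}, so it goes in M[S, t] for t ∈ {}; since epsilon ∈ FIRST, also for every t ∈ FOLLOW(S) = {c}.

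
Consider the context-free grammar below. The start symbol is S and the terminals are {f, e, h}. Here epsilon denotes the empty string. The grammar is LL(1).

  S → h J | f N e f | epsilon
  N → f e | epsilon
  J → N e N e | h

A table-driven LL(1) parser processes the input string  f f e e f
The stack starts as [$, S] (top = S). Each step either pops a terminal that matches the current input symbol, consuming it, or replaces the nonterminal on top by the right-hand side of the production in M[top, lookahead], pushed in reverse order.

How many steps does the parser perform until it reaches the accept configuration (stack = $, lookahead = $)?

     Stack      Input        Action
  1  $ S        f f e e f $  expand S → f N e f
  2  $ f e N f  f f e e f $  match f
  3  $ f e N    f e e f $    expand N → f e
  4  $ f e e f  f e e f $    match f
  5  $ f e e    e e f $      match e
  6  $ f e      e f $        match e
  7  $ f        f $          match f
Accept reached after 7 steps.

7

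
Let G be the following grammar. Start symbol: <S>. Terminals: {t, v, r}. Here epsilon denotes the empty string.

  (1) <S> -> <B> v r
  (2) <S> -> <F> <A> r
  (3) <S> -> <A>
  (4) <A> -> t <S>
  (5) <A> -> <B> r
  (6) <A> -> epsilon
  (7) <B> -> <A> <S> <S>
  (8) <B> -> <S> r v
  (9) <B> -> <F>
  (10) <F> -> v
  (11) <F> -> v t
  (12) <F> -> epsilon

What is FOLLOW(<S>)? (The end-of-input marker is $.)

FIRST(<F>): from <F>->v we get {v}; from <F>->v t we get {v}; from <F>->epsilon we get {epsilon}. So FIRST(<F>) = {epsilon, v}.
FIRST(<S>): from <S>-><B> v r we get {r, t, v}; from <S>-><F> <A> r we get {r, t, v}; from <S>-><A> we get {epsilon, r, t, v}. So FIRST(<S>) = {epsilon, r, t, v}.
FIRST(<A>): from <A>->t <S> we get {t}; from <A>-><B> r we get {r, t, v}; from <A>->epsilon we get {epsilon}. So FIRST(<A>) = {epsilon, r, t, v}.
FIRST(<B>): from <B>-><A> <S> <S> we get {epsilon, r, t, v}; from <B>-><S> r v we get {r, t, v}; from <B>-><F> we get {epsilon, v}. So FIRST(<B>) = {epsilon, r, t, v}.
FOLLOW(<S>) includes $ since <S> is the start symbol.
FOLLOW(<B>): in <S>-><B> v r, <B> is followed by v r with FIRST {v}; in <A>-><B> r, <B> is followed by r with FIRST {r}. Thus FOLLOW(<B>) = {r, v}.
FOLLOW(<F>): in <S>-><F> <A> r, <F> is followed by <A> r with FIRST {r, t, v}; in <B>-><F>, the suffix after <F> is empty, so FOLLOW(<F>) ⊇ FOLLOW(<B>) = {r, v}. Thus FOLLOW(<F>) = {r, t, v}.
FOLLOW(<S>): in <A>->t <S>, the suffix after <S> is empty, so FOLLOW(<S>) ⊇ FOLLOW(<A>) = {$, r, t, v}; in <B>-><A> <S> <S> (occurrence 1), <S> is followed by <S> with FIRST {epsilon, r, t, v}; in <B>-><A> <S> <S> (occurrence 1), the suffix after <S> is nullable, so FOLLOW(<S>) ⊇ FOLLOW(<B>) = {r, v}; in <B>-><A> <S> <S> (occurrence 2), the suffix after <S> is empty, so FOLLOW(<S>) ⊇ FOLLOW(<B>) = {r, v}; in <B>-><S> r v, <S> is followed by r v with FIRST {r}. Thus FOLLOW(<S>) = {$, r, t, v}.
FOLLOW(<A>): in <S>-><F> <A> r, <A> is followed by r with FIRST {r}; in <S>-><A>, the suffix after <A> is empty, so FOLLOW(<A>) ⊇ FOLLOW(<S>) = {$, r, t, v}; in <B>-><A> <S> <S>, <A> is followed by <S> <S> with FIRST {epsilon, r, t, v}; in <B>-><A> <S> <S>, the suffix after <A> is nullable, so FOLLOW(<A>) ⊇ FOLLOW(<B>) = {r, v}. Thus FOLLOW(<A>) = {$, r, t, v}.

{$, r, t, v}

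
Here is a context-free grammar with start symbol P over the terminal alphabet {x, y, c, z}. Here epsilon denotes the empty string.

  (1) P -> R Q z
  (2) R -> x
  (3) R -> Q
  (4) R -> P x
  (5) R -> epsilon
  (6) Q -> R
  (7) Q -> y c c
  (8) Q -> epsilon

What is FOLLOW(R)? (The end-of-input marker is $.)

{x, y, z}

FIRST(P) = {x, y, z}  (via R Q z)
FIRST(R) = {epsilon, x, y, z}  (via Q, P x)
FIRST(Q) = {epsilon, x, y, z}  (via R)
FOLLOW(P) includes $ since P is the start symbol.
FOLLOW(P): in R->P x, P is followed by x with FIRST {x}. Thus FOLLOW(P) = {$, x}.
FOLLOW(R): in P->R Q z, R is followed by Q z with FIRST {x, y, z}; in Q->R, the suffix after R is empty, so FOLLOW(R) ⊇ FOLLOW(Q) = {x, y, z}. Thus FOLLOW(R) = {x, y, z}.
FOLLOW(Q): in P->R Q z, Q is followed by z with FIRST {z}; in R->Q, the suffix after Q is empty, so FOLLOW(Q) ⊇ FOLLOW(R) = {x, y, z}. Thus FOLLOW(Q) = {x, y, z}.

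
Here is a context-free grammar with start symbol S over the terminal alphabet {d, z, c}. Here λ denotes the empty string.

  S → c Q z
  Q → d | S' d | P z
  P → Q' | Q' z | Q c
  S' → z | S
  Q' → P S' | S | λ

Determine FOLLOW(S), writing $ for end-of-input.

FIRST(S): from S→c Q z we get {c}. So FIRST(S) = {c}.
FIRST(S'): from S'→z we get {z}; from S'→S we get {c}. So FIRST(S') = {c, z}.
FIRST(Q): from Q→d we get {d}; from Q→S' d we get {c, z}; from Q→P z we get {c, d, z}. So FIRST(Q) = {c, d, z}.
FIRST(P): from P→Q' we get {λ, c, d, z}; from P→Q' z we get {c, d, z}; from P→Q c we get {c, d, z}. So FIRST(P) = {λ, c, d, z}.
FIRST(Q'): from Q'→P S' we get {c, d, z}; from Q'→S we get {c}; from Q'→λ we get {λ}. So FIRST(Q') = {λ, c, d, z}.
FOLLOW(S) includes $ since S is the start symbol.
FOLLOW(Q): in S→c Q z, Q is followed by z with FIRST {z}; in P→Q c, Q is followed by c with FIRST {c}. Thus FOLLOW(Q) = {c, z}.
FOLLOW(P): in Q→P z, P is followed by z with FIRST {z}; in Q'→P S', P is followed by S' with FIRST {c, z}. Thus FOLLOW(P) = {c, z}.
FOLLOW(Q'): in P→Q', the suffix after Q' is empty, so FOLLOW(Q') ⊇ FOLLOW(P) = {c, z}; in P→Q' z, Q' is followed by z with FIRST {z}. Thus FOLLOW(Q') = {c, z}.
FOLLOW(S'): in Q→S' d, S' is followed by d with FIRST {d}; in Q'→P S', the suffix after S' is empty, so FOLLOW(S') ⊇ FOLLOW(Q') = {c, z}. Thus FOLLOW(S') = {c, d, z}.
FOLLOW(S): in S'→S, the suffix after S is empty, so FOLLOW(S) ⊇ FOLLOW(S') = {c, d, z}; in Q'→S, the suffix after S is empty, so FOLLOW(S) ⊇ FOLLOW(Q') = {c, z}. Thus FOLLOW(S) = {$, c, d, z}.

{$, c, d, z}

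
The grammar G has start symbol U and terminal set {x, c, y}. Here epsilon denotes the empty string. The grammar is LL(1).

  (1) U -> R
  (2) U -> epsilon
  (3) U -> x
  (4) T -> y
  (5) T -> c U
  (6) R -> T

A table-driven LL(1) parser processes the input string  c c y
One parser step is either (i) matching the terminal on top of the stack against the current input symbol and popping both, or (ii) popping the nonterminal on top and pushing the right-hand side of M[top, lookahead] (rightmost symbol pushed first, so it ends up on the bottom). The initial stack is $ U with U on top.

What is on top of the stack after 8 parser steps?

U

     Stack  Input    Action
  1  $ U    c c y $  expand U -> R
  2  $ R    c c y $  expand R -> T
  3  $ T    c c y $  expand T -> c U
  4  $ U c  c c y $  match c
  5  $ U    c y $    expand U -> R
  6  $ R    c y $    expand R -> T
  7  $ T    c y $    expand T -> c U
  8  $ U c  c y $    match c
Stack after step 8: $ U (top = U).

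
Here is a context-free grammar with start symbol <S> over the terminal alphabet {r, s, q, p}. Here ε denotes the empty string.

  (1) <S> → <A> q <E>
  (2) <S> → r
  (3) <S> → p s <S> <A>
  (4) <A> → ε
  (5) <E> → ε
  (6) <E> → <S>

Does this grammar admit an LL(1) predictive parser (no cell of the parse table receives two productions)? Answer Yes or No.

FIRST(<S>) = {p, q, r}
FIRST(<A>) = {ε}
FIRST(<E>) = {ε, p, q, r}
FOLLOW(<S>) = {$}
FOLLOW(<A>) = {$, q}
FOLLOW(<E>) = {$}
Each cell of M receives at most one production.

Yes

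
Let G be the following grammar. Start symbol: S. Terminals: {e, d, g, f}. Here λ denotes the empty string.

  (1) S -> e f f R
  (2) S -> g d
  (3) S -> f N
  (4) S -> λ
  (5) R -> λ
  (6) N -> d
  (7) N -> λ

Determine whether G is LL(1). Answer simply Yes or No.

FIRST(S) = {λ, e, f, g}
FIRST(R) = {λ}
FIRST(N) = {λ, d}
FOLLOW(S) = {$}
FOLLOW(R) = {$}
FOLLOW(N) = {$}
Each cell of M receives at most one production.

Yes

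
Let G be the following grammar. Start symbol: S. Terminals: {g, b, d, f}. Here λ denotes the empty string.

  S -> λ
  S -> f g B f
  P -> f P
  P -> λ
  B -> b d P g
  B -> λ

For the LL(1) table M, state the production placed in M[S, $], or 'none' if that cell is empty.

FIRST(S) = {λ, f}
FIRST(P) = {λ, f}
FIRST(B) = {λ, b}
FOLLOW(S) includes $ since S is the start symbol.
FOLLOW(S): S appears on no right-hand side. Thus FOLLOW(S) = {$}.
For S -> λ: FIRST(λ) = {λ}, so it goes in M[S, t] for t ∈ {}; since λ ∈ FIRST, also for every t ∈ FOLLOW(S) = {$}.
For S -> f g B f: FIRST(f g B f) = {f}, so it goes in M[S, t] for t ∈ {f}.

S -> λ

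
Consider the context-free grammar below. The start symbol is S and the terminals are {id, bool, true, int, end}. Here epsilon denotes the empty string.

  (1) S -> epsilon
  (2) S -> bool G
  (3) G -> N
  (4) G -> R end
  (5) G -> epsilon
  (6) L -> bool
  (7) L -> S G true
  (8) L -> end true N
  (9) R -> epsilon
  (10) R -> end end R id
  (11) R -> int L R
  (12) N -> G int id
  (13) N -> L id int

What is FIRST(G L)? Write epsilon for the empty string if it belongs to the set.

{bool, end, int, true}

FIRST(S) = {epsilon, bool}
FIRST(R) = {epsilon, end, int}
FIRST(G) = {epsilon, bool, end, int, true}  (via N, R end)
FIRST(L) = {bool, end, int, true}  (via S G true)
FIRST(N) = {bool, end, int, true}  (via G int id, L id int)
FIRST(G L): take FIRST of each symbol in turn, carrying on past any symbol whose FIRST contains epsilon; result {bool, end, int, true}.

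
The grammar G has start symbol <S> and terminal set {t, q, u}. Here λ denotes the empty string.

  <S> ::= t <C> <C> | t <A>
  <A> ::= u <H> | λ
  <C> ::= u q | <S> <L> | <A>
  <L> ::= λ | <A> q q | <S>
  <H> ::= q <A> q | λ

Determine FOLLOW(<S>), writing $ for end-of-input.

{$, q, t, u}

FIRST(<S>): from <S>::=t <C> <C> we get {t}; from <S>::=t <A> we get {t}. So FIRST(<S>) = {t}.
FIRST(<A>): from <A>::=u <H> we get {u}; from <A>::=λ we get {λ}. So FIRST(<A>) = {λ, u}.
FIRST(<H>): from <H>::=q <A> q we get {q}; from <H>::=λ we get {λ}. So FIRST(<H>) = {λ, q}.
FIRST(<C>): from <C>::=u q we get {u}; from <C>::=<S> <L> we get {t}; from <C>::=<A> we get {λ, u}. So FIRST(<C>) = {λ, t, u}.
FIRST(<L>): from <L>::=λ we get {λ}; from <L>::=<A> q q we get {q, u}; from <L>::=<S> we get {t}. So FIRST(<L>) = {λ, q, t, u}.
FOLLOW(<S>) includes $ since <S> is the start symbol.
FOLLOW(<S>): in <C>::=<S> <L>, <S> is followed by <L> with FIRST {λ, q, t, u}; in <C>::=<S> <L>, the suffix after <S> is nullable, so FOLLOW(<S>) ⊇ FOLLOW(<C>) = {$, q, t, u}; in <L>::=<S>, the suffix after <S> is empty, so FOLLOW(<S>) ⊇ FOLLOW(<L>) = {$, q, t, u}. Thus FOLLOW(<S>) = {$, q, t, u}.
FOLLOW(<C>): in <S>::=t <C> <C> (occurrence 1), <C> is followed by <C> with FIRST {λ, t, u}; in <S>::=t <C> <C> (occurrence 1), the suffix after <C> is nullable, so FOLLOW(<C>) ⊇ FOLLOW(<S>) = {$, q, t, u}; in <S>::=t <C> <C> (occurrence 2), the suffix after <C> is empty, so FOLLOW(<C>) ⊇ FOLLOW(<S>) = {$, q, t, u}. Thus FOLLOW(<C>) = {$, q, t, u}.
FOLLOW(<A>): in <S>::=t <A>, the suffix after <A> is empty, so FOLLOW(<A>) ⊇ FOLLOW(<S>) = {$, q, t, u}; in <C>::=<A>, the suffix after <A> is empty, so FOLLOW(<A>) ⊇ FOLLOW(<C>) = {$, q, t, u}; in <L>::=<A> q q, <A> is followed by q q with FIRST {q}; in <H>::=q <A> q, <A> is followed by q with FIRST {q}. Thus FOLLOW(<A>) = {$, q, t, u}.
FOLLOW(<L>): in <C>::=<S> <L>, the suffix after <L> is empty, so FOLLOW(<L>) ⊇ FOLLOW(<C>) = {$, q, t, u}. Thus FOLLOW(<L>) = {$, q, t, u}.
FOLLOW(<H>): in <A>::=u <H>, the suffix after <H> is empty, so FOLLOW(<H>) ⊇ FOLLOW(<A>) = {$, q, t, u}. Thus FOLLOW(<H>) = {$, q, t, u}.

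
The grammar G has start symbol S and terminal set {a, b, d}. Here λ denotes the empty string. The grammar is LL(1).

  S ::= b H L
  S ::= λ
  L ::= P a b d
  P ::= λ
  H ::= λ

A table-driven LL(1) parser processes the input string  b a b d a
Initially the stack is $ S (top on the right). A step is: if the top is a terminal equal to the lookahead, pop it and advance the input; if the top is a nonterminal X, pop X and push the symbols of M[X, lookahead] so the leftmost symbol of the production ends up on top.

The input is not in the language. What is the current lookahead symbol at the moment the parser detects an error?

a

step 1: stack=$ S  input=b a b d a $  — expand S ::= b H L
step 2: stack=$ L H b  input=b a b d a $  — match b
step 3: stack=$ L H  input=a b d a $  — expand H ::= λ
step 4: stack=$ L  input=a b d a $  — expand L ::= P a b d
step 5: stack=$ d b a P  input=a b d a $  — expand P ::= λ
step 6: stack=$ d b a  input=a b d a $  — match a
step 7: stack=$ d b  input=b d a $  — match b
step 8: stack=$ d  input=d a $  — match d
step 9: stack=$  input=a $  — error: stack empty but input remains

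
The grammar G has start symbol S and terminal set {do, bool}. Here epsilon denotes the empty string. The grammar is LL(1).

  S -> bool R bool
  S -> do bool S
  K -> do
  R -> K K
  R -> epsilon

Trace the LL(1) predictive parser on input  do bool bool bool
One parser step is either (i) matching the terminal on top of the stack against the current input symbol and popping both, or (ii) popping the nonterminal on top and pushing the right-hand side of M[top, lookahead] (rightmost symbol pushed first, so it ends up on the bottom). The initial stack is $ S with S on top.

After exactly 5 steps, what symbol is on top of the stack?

R

     Stack          Input                Action
  1  $ S            do bool bool bool $  expand S -> do bool S
  2  $ S bool do    do bool bool bool $  match do
  3  $ S bool       bool bool bool $     match bool
  4  $ S            bool bool $          expand S -> bool R bool
  5  $ bool R bool  bool bool $          match bool
Stack after step 5: $ bool R (top = R).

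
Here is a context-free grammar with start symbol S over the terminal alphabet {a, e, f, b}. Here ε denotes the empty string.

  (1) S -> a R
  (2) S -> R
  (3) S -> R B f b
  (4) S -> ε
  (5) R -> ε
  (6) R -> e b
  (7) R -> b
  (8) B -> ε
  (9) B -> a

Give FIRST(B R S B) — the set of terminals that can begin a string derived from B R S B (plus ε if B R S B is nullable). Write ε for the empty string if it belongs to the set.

{ε, a, b, e, f}

FIRST(R) = {ε, b, e}
FIRST(B) = {ε, a}
FIRST(S) = {ε, a, b, e, f}  (via R, R B f b)
FIRST(B R S B): take FIRST of each symbol in turn, carrying on past any symbol whose FIRST contains ε; result {ε, a, b, e, f}.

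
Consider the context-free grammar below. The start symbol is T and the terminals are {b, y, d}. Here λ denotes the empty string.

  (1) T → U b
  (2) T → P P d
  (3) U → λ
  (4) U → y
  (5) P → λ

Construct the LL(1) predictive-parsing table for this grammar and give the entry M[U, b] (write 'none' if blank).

FIRST(U): from U→λ we get {λ}; from U→y we get {y}. So FIRST(U) = {λ, y}.
FIRST(P): from P→λ we get {λ}. So FIRST(P) = {λ}.
FIRST(T): from T→U b we get {b, y}; from T→P P d we get {d}. So FIRST(T) = {b, d, y}.
FOLLOW(T) includes $ since T is the start symbol.
FOLLOW(U): in T→U b, U is followed by b with FIRST {b}. Thus FOLLOW(U) = {b}.
For U → λ: FIRST(λ) = {λ}, so it goes in M[U, t] for t ∈ {}; since λ ∈ FIRST, also for every t ∈ FOLLOW(U) = {b}.
For U → y: FIRST(y) = {y}, so it goes in M[U, t] for t ∈ {y}.

U → λ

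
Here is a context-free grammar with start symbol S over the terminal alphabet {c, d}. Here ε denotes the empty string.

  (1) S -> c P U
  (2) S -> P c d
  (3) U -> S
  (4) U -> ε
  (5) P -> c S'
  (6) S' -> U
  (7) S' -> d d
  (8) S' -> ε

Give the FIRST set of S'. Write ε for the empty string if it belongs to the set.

FIRST(P): from P->c S' we get {c}. So FIRST(P) = {c}.
FIRST(S): from S->c P U we get {c}; from S->P c d we get {c}. So FIRST(S) = {c}.
FIRST(U): from U->S we get {c}; from U->ε we get {ε}. So FIRST(U) = {ε, c}.
FIRST(S'): from S'->U we get {ε, c}; from S'->d d we get {d}; from S'->ε we get {ε}. So FIRST(S') = {ε, c, d}.

{ε, c, d}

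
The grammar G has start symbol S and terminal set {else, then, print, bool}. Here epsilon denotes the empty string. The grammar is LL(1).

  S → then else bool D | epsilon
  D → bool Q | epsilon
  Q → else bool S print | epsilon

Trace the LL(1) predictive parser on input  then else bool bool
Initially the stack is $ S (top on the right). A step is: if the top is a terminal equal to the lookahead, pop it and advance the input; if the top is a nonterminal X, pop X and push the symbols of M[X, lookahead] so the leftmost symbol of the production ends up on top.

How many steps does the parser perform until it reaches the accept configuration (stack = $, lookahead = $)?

step 1: stack=$ S  input=then else bool bool $  — expand S → then else bool D
step 2: stack=$ D bool else then  input=then else bool bool $  — match then
step 3: stack=$ D bool else  input=else bool bool $  — match else
step 4: stack=$ D bool  input=bool bool $  — match bool
step 5: stack=$ D  input=bool $  — expand D → bool Q
step 6: stack=$ Q bool  input=bool $  — match bool
step 7: stack=$ Q  input=$  — expand Q → epsilon
Accept reached after 7 steps.

7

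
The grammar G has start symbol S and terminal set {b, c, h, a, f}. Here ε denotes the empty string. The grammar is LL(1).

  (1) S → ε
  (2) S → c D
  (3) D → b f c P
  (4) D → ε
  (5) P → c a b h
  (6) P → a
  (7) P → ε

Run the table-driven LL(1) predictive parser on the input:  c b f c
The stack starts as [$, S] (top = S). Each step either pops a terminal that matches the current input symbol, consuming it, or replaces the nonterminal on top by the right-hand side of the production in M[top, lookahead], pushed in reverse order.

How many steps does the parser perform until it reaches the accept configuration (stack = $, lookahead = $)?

step 1: stack=$ S  input=c b f c $  — expand S → c D
step 2: stack=$ D c  input=c b f c $  — match c
step 3: stack=$ D  input=b f c $  — expand D → b f c P
step 4: stack=$ P c f b  input=b f c $  — match b
step 5: stack=$ P c f  input=f c $  — match f
step 6: stack=$ P c  input=c $  — match c
step 7: stack=$ P  input=$  — expand P → ε
Accept reached after 7 steps.

7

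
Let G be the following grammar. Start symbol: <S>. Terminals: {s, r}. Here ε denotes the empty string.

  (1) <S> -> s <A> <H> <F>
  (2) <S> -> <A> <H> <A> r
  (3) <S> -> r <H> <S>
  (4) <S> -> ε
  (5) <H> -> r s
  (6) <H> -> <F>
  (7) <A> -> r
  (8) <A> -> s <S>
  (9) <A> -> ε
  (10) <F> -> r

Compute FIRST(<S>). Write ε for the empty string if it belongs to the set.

{ε, r, s}

FIRST(<A>): from <A>->r we get {r}; from <A>->s <S> we get {s}; from <A>->ε we get {ε}. So FIRST(<A>) = {ε, r, s}.
FIRST(<F>): from <F>->r we get {r}. So FIRST(<F>) = {r}.
FIRST(<H>): from <H>->r s we get {r}; from <H>-><F> we get {r}. So FIRST(<H>) = {r}.
FIRST(<S>): from <S>->s <A> <H> <F> we get {s}; from <S>-><A> <H> <A> r we get {r, s}; from <S>->r <H> <S> we get {r}; from <S>->ε we get {ε}. So FIRST(<S>) = {ε, r, s}.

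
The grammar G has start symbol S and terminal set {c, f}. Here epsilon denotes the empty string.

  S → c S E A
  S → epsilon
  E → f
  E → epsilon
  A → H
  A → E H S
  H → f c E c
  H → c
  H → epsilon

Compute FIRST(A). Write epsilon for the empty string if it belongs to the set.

{epsilon, c, f}

FIRST(S) = {epsilon, c}
FIRST(E) = {epsilon, f}
FIRST(H) = {epsilon, c, f}
FIRST(A) = {epsilon, c, f}  (via H, E H S)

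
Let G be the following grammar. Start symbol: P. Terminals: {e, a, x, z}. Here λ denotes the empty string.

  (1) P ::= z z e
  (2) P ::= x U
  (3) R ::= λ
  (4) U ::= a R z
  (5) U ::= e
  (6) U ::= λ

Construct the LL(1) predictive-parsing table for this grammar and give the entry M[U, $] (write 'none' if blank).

U ::= λ

FIRST(P): from P::=z z e we get {z}; from P::=x U we get {x}. So FIRST(P) = {x, z}.
FIRST(R): from R::=λ we get {λ}. So FIRST(R) = {λ}.
FIRST(U): from U::=a R z we get {a}; from U::=e we get {e}; from U::=λ we get {λ}. So FIRST(U) = {λ, a, e}.
FOLLOW(P) includes $ since P is the start symbol.
FOLLOW(P): P appears on no right-hand side. Thus FOLLOW(P) = {$}.
FOLLOW(U): in P::=x U, the suffix after U is empty, so FOLLOW(U) ⊇ FOLLOW(P) = {$}. Thus FOLLOW(U) = {$}.
For U ::= a R z: FIRST(a R z) = {a}, so it goes in M[U, t] for t ∈ {a}.
For U ::= e: FIRST(e) = {e}, so it goes in M[U, t] for t ∈ {e}.
For U ::= λ: FIRST(λ) = {λ}, so it goes in M[U, t] for t ∈ {}; since λ ∈ FIRST, also for every t ∈ FOLLOW(U) = {$}.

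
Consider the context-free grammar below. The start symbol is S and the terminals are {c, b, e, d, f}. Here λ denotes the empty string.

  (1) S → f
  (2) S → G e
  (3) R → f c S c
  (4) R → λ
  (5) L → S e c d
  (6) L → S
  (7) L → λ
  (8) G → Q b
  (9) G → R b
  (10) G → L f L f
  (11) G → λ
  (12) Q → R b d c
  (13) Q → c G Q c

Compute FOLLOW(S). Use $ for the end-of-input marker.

{$, c, e, f}

FIRST(R) = {λ, f}
FIRST(Q) = {b, c, f}  (via R b d c)
FIRST(S) = {b, c, e, f}  (via G e)
FIRST(L) = {λ, b, c, e, f}  (via S e c d, S)
FIRST(G) = {λ, b, c, e, f}  (via Q b, R b, L f L f)
FOLLOW(S) includes $ since S is the start symbol.
FOLLOW(R): in G→R b, R is followed by b with FIRST {b}; in Q→R b d c, R is followed by b d c with FIRST {b}. Thus FOLLOW(R) = {b}.
FOLLOW(L): in G→L f L f (occurrence 1), L is followed by f L f with FIRST {f}; in G→L f L f (occurrence 2), L is followed by f with FIRST {f}. Thus FOLLOW(L) = {f}.
FOLLOW(S): in R→f c S c, S is followed by c with FIRST {c}; in L→S e c d, S is followed by e c d with FIRST {e}; in L→S, the suffix after S is empty, so FOLLOW(S) ⊇ FOLLOW(L) = {f}. Thus FOLLOW(S) = {$, c, e, f}.
FOLLOW(G): in S→G e, G is followed by e with FIRST {e}; in Q→c G Q c, G is followed by Q c with FIRST {b, c, f}. Thus FOLLOW(G) = {b, c, e, f}.
FOLLOW(Q): in G→Q b, Q is followed by b with FIRST {b}; in Q→c G Q c, Q is followed by c with FIRST {c}. Thus FOLLOW(Q) = {b, c}.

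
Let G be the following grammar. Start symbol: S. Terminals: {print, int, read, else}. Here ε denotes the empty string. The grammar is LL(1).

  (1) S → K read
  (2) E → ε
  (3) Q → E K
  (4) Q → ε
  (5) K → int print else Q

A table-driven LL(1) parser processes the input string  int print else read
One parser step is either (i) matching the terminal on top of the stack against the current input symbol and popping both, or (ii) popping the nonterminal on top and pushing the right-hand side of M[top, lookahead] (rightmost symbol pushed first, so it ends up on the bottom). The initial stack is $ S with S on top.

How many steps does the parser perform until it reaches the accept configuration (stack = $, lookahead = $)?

step 1: stack=$ S  input=int print else read $  — expand S → K read
step 2: stack=$ read K  input=int print else read $  — expand K → int print else Q
step 3: stack=$ read Q else print int  input=int print else read $  — match int
step 4: stack=$ read Q else print  input=print else read $  — match print
step 5: stack=$ read Q else  input=else read $  — match else
step 6: stack=$ read Q  input=read $  — expand Q → ε
step 7: stack=$ read  input=read $  — match read
Accept reached after 7 steps.

7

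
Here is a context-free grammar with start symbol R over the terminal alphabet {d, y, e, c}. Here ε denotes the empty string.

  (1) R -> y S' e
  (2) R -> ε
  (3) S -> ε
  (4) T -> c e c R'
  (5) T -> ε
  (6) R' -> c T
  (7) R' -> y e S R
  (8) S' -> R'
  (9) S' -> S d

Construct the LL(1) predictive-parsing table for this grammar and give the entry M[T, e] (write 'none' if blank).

FIRST(R): from R->y S' e we get {y}; from R->ε we get {ε}. So FIRST(R) = {ε, y}.
FIRST(S): from S->ε we get {ε}. So FIRST(S) = {ε}.
FIRST(T): from T->c e c R' we get {c}; from T->ε we get {ε}. So FIRST(T) = {ε, c}.
FIRST(R'): from R'->c T we get {c}; from R'->y e S R we get {y}. So FIRST(R') = {c, y}.
FIRST(S'): from S'->R' we get {c, y}; from S'->S d we get {d}. So FIRST(S') = {c, d, y}.
FOLLOW(R) includes $ since R is the start symbol.
FOLLOW(T): in R'->c T, the suffix after T is empty, so FOLLOW(T) ⊇ FOLLOW(R') = {e}. Thus FOLLOW(T) = {e}.
FOLLOW(R'): in T->c e c R', the suffix after R' is empty, so FOLLOW(R') ⊇ FOLLOW(T) = {e}; in S'->R', the suffix after R' is empty, so FOLLOW(R') ⊇ FOLLOW(S') = {e}. Thus FOLLOW(R') = {e}.
For T -> c e c R': FIRST(c e c R') = {c}, so it goes in M[T, t] for t ∈ {c}.
For T -> ε: FIRST(ε) = {ε}, so it goes in M[T, t] for t ∈ {}; since ε ∈ FIRST, also for every t ∈ FOLLOW(T) = {e}.

T -> ε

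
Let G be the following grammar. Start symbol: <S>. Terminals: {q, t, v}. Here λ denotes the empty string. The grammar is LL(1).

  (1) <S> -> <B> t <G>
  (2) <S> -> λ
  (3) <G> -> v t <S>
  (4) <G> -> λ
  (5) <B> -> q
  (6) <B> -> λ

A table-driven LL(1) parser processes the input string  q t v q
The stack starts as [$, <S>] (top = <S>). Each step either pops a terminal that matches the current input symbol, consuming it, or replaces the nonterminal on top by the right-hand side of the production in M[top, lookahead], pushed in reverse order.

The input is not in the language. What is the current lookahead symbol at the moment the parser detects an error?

q

     Stack        Input      Action
  1  $ <S>        q t v q $  expand <S> -> <B> t <G>
  2  $ <G> t <B>  q t v q $  expand <B> -> q
  3  $ <G> t q    q t v q $  match q
  4  $ <G> t      t v q $    match t
  5  $ <G>        v q $      expand <G> -> v t <S>
  6  $ <S> t v    v q $      match v
  7  $ <S> t      q $        error: top is terminal t but lookahead is q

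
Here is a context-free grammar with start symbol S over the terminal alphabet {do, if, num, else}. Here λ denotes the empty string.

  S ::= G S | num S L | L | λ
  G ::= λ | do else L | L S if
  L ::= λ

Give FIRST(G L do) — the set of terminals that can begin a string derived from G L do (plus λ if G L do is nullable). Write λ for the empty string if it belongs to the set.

FIRST(L): from L::=λ we get {λ}. So FIRST(L) = {λ}.
FIRST(S): from S::=G S we get {λ, do, if, num}; from S::=num S L we get {num}; from S::=L we get {λ}; from S::=λ we get {λ}. So FIRST(S) = {λ, do, if, num}.
FIRST(G): from G::=λ we get {λ}; from G::=do else L we get {do}; from G::=L S if we get {do, if, num}. So FIRST(G) = {λ, do, if, num}.
FIRST(G L do): take FIRST of each symbol in turn, carrying on past any symbol whose FIRST contains λ; result {do, if, num}.

{do, if, num}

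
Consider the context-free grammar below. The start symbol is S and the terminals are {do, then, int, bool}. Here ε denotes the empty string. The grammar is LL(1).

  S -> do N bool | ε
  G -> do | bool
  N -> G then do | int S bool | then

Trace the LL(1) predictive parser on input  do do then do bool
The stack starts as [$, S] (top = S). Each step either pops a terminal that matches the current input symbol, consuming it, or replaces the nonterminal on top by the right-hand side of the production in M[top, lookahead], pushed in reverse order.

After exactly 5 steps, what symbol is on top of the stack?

then

step 1: stack=$ S  input=do do then do bool $  — expand S -> do N bool
step 2: stack=$ bool N do  input=do do then do bool $  — match do
step 3: stack=$ bool N  input=do then do bool $  — expand N -> G then do
step 4: stack=$ bool do then G  input=do then do bool $  — expand G -> do
step 5: stack=$ bool do then do  input=do then do bool $  — match do
Stack after step 5: $ bool do then (top = then).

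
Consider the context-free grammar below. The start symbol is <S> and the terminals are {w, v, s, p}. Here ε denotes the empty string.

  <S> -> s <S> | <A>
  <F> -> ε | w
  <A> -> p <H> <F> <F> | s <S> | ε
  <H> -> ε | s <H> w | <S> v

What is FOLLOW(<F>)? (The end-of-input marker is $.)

{$, v, w}

FIRST(<F>): from <F>->ε we get {ε}; from <F>->w we get {w}. So FIRST(<F>) = {ε, w}.
FIRST(<A>): from <A>->p <H> <F> <F> we get {p}; from <A>->s <S> we get {s}; from <A>->ε we get {ε}. So FIRST(<A>) = {ε, p, s}.
FIRST(<S>): from <S>->s <S> we get {s}; from <S>-><A> we get {ε, p, s}. So FIRST(<S>) = {ε, p, s}.
FIRST(<H>): from <H>->ε we get {ε}; from <H>->s <H> w we get {s}; from <H>-><S> v we get {p, s, v}. So FIRST(<H>) = {ε, p, s, v}.
FOLLOW(<S>) includes $ since <S> is the start symbol.
FOLLOW(<S>): in <S>->s <S>, the suffix after <S> is empty (adds nothing new); in <A>->s <S>, the suffix after <S> is empty, so FOLLOW(<S>) ⊇ FOLLOW(<A>) = {$, v}; in <H>-><S> v, <S> is followed by v with FIRST {v}. Thus FOLLOW(<S>) = {$, v}.
FOLLOW(<A>): in <S>-><A>, the suffix after <A> is empty, so FOLLOW(<A>) ⊇ FOLLOW(<S>) = {$, v}. Thus FOLLOW(<A>) = {$, v}.
FOLLOW(<F>): in <A>->p <H> <F> <F> (occurrence 1), <F> is followed by <F> with FIRST {ε, w}; in <A>->p <H> <F> <F> (occurrence 1), the suffix after <F> is nullable, so FOLLOW(<F>) ⊇ FOLLOW(<A>) = {$, v}; in <A>->p <H> <F> <F> (occurrence 2), the suffix after <F> is empty, so FOLLOW(<F>) ⊇ FOLLOW(<A>) = {$, v}. Thus FOLLOW(<F>) = {$, v, w}.
FOLLOW(<H>): in <A>->p <H> <F> <F>, <H> is followed by <F> <F> with FIRST {ε, w}; in <A>->p <H> <F> <F>, the suffix after <H> is nullable, so FOLLOW(<H>) ⊇ FOLLOW(<A>) = {$, v}; in <H>->s <H> w, <H> is followed by w with FIRST {w}. Thus FOLLOW(<H>) = {$, v, w}.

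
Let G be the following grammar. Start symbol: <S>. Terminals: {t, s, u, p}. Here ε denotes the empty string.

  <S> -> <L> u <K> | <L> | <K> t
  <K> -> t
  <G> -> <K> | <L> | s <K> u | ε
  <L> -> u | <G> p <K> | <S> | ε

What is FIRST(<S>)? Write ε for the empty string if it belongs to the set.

FIRST(<K>): from <K>->t we get {t}. So FIRST(<K>) = {t}.
FIRST(<S>): from <S>-><L> u <K> we get {p, s, t, u}; from <S>-><L> we get {ε, p, s, t, u}; from <S>-><K> t we get {t}. So FIRST(<S>) = {ε, p, s, t, u}.
FIRST(<G>): from <G>-><K> we get {t}; from <G>-><L> we get {ε, p, s, t, u}; from <G>->s <K> u we get {s}; from <G>->ε we get {ε}. So FIRST(<G>) = {ε, p, s, t, u}.
FIRST(<L>): from <L>->u we get {u}; from <L>-><G> p <K> we get {p, s, t, u}; from <L>-><S> we get {ε, p, s, t, u}; from <L>->ε we get {ε}. So FIRST(<L>) = {ε, p, s, t, u}.

{ε, p, s, t, u}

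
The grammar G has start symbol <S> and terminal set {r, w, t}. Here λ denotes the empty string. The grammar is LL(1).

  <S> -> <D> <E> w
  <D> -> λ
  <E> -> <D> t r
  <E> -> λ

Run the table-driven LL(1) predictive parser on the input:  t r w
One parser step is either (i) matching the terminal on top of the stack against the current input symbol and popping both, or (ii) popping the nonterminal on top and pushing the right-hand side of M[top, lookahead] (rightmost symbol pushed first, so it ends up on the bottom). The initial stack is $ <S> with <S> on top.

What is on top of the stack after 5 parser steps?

r

     Stack        Input    Action
  1  $ <S>        t r w $  expand <S> -> <D> <E> w
  2  $ w <E> <D>  t r w $  expand <D> -> λ
  3  $ w <E>      t r w $  expand <E> -> <D> t r
  4  $ w r t <D>  t r w $  expand <D> -> λ
  5  $ w r t      t r w $  match t
Stack after step 5: $ w r (top = r).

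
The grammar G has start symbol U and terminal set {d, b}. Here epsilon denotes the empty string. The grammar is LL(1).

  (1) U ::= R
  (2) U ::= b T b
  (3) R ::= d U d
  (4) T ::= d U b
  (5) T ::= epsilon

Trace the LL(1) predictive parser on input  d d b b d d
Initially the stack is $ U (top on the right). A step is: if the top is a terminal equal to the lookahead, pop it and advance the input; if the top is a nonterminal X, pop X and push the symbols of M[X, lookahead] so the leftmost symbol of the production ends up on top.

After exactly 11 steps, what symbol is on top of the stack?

      Stack        Input          Action
   1  $ U          d d b b d d $  expand U ::= R
   2  $ R          d d b b d d $  expand R ::= d U d
   3  $ d U d      d d b b d d $  match d
   4  $ d U        d b b d d $    expand U ::= R
   5  $ d R        d b b d d $    expand R ::= d U d
   6  $ d d U d    d b b d d $    match d
   7  $ d d U      b b d d $      expand U ::= b T b
   8  $ d d b T b  b b d d $      match b
   9  $ d d b T    b d d $        expand T ::= epsilon
  10  $ d d b      b d d $        match b
  11  $ d d        d d $          match d
Stack after step 11: $ d (top = d).

d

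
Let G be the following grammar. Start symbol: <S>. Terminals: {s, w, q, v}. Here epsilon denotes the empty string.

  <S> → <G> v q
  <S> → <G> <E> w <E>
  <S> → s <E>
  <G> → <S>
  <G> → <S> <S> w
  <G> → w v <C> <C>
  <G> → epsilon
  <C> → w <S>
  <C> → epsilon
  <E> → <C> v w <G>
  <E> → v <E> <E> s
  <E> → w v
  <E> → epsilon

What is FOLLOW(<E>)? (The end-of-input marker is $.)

{$, s, v, w}

FIRST(<C>): from <C>→w <S> we get {w}; from <C>→epsilon we get {epsilon}. So FIRST(<C>) = {epsilon, w}.
FIRST(<E>): from <E>→<C> v w <G> we get {v, w}; from <E>→v <E> <E> s we get {v}; from <E>→w v we get {w}; from <E>→epsilon we get {epsilon}. So FIRST(<E>) = {epsilon, v, w}.
FIRST(<S>): from <S>→<G> v q we get {s, v, w}; from <S>→<G> <E> w <E> we get {s, v, w}; from <S>→s <E> we get {s}. So FIRST(<S>) = {s, v, w}.
FIRST(<G>): from <G>→<S> we get {s, v, w}; from <G>→<S> <S> w we get {s, v, w}; from <G>→w v <C> <C> we get {w}; from <G>→epsilon we get {epsilon}. So FIRST(<G>) = {epsilon, s, v, w}.
FOLLOW(<S>) includes $ since <S> is the start symbol.
FOLLOW(<S>): in <G>→<S>, the suffix after <S> is empty, so FOLLOW(<S>) ⊇ FOLLOW(<G>) = {$, s, v, w}; in <G>→<S> <S> w (occurrence 1), <S> is followed by <S> w with FIRST {s, v, w}; in <G>→<S> <S> w (occurrence 2), <S> is followed by w with FIRST {w}; in <C>→w <S>, the suffix after <S> is empty, so FOLLOW(<S>) ⊇ FOLLOW(<C>) = {$, s, v, w}. Thus FOLLOW(<S>) = {$, s, v, w}.
FOLLOW(<E>): in <S>→<G> <E> w <E> (occurrence 1), <E> is followed by w <E> with FIRST {w}; in <S>→<G> <E> w <E> (occurrence 2), the suffix after <E> is empty, so FOLLOW(<E>) ⊇ FOLLOW(<S>) = {$, s, v, w}; in <S>→s <E>, the suffix after <E> is empty, so FOLLOW(<E>) ⊇ FOLLOW(<S>) = {$, s, v, w}; in <E>→v <E> <E> s (occurrence 1), <E> is followed by <E> s with FIRST {s, v, w}; in <E>→v <E> <E> s (occurrence 2), <E> is followed by s with FIRST {s}. Thus FOLLOW(<E>) = {$, s, v, w}.
FOLLOW(<G>): in <S>→<G> v q, <G> is followed by v q with FIRST {v}; in <S>→<G> <E> w <E>, <G> is followed by <E> w <E> with FIRST {v, w}; in <E>→<C> v w <G>, the suffix after <G> is empty, so FOLLOW(<G>) ⊇ FOLLOW(<E>) = {$, s, v, w}. Thus FOLLOW(<G>) = {$, s, v, w}.
FOLLOW(<C>): in <G>→w v <C> <C> (occurrence 1), <C> is followed by <C> with FIRST {epsilon, w}; in <G>→w v <C> <C> (occurrence 1), the suffix after <C> is nullable, so FOLLOW(<C>) ⊇ FOLLOW(<G>) = {$, s, v, w}; in <G>→w v <C> <C> (occurrence 2), the suffix after <C> is empty, so FOLLOW(<C>) ⊇ FOLLOW(<G>) = {$, s, v, w}; in <E>→<C> v w <G>, <C> is followed by v w <G> with FIRST {v}. Thus FOLLOW(<C>) = {$, s, v, w}.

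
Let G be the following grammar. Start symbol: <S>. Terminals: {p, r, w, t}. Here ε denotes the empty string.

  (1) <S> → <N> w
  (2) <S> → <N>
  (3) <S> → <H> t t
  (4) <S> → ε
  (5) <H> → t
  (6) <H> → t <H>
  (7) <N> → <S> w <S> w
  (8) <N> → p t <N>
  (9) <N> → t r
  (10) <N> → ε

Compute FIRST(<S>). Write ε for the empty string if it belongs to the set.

{ε, p, t, w}

FIRST(<H>) = {t}
FIRST(<S>) = {ε, p, t, w}  (via <N> w, <N>, <H> t t)
FIRST(<N>) = {ε, p, t, w}  (via <S> w <S> w)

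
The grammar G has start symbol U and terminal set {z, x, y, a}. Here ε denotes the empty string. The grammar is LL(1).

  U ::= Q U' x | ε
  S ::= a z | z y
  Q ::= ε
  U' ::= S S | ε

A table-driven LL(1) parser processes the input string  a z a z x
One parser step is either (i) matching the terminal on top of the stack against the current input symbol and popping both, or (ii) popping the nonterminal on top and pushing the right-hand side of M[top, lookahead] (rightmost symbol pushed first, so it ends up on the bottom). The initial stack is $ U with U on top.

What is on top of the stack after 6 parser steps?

S

step 1: stack=$ U  input=a z a z x $  — expand U ::= Q U' x
step 2: stack=$ x U' Q  input=a z a z x $  — expand Q ::= ε
step 3: stack=$ x U'  input=a z a z x $  — expand U' ::= S S
step 4: stack=$ x S S  input=a z a z x $  — expand S ::= a z
step 5: stack=$ x S z a  input=a z a z x $  — match a
step 6: stack=$ x S z  input=z a z x $  — match z
Stack after step 6: $ x S (top = S).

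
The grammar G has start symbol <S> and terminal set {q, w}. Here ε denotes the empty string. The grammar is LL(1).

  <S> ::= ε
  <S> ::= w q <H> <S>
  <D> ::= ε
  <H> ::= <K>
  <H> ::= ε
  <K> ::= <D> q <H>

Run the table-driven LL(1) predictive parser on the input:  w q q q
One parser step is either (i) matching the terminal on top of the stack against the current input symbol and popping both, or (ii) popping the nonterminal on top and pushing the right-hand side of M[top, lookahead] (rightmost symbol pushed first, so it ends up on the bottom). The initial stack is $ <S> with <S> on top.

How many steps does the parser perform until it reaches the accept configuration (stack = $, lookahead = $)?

13

      Stack            Input      Action
   1  $ <S>            w q q q $  expand <S> ::= w q <H> <S>
   2  $ <S> <H> q w    w q q q $  match w
   3  $ <S> <H> q      q q q $    match q
   4  $ <S> <H>        q q $      expand <H> ::= <K>
   5  $ <S> <K>        q q $      expand <K> ::= <D> q <H>
   6  $ <S> <H> q <D>  q q $      expand <D> ::= ε
   7  $ <S> <H> q      q q $      match q
   8  $ <S> <H>        q $        expand <H> ::= <K>
   9  $ <S> <K>        q $        expand <K> ::= <D> q <H>
  10  $ <S> <H> q <D>  q $        expand <D> ::= ε
  11  $ <S> <H> q      q $        match q
  12  $ <S> <H>        $          expand <H> ::= ε
  13  $ <S>            $          expand <S> ::= ε
Accept reached after 13 steps.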